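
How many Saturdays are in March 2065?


March 2065 has 31 days
Anchor: Jan 1, 2065. With p = 2065 - 1 = 2064: (p + p//4 - p//100 + p//400) mod 7 = (2064 + 516 - 20 + 5) mod 7 = 2565 mod 7 = 3 -> Thursday (Mon=0 ... Sun=6)
Days before March (Jan-Feb): 59; March 1 index = (3 + 59) mod 7 = 6 -> Sunday
First Saturday is March 7
Saturdays: 7, 14, 21, 28

4 Saturdays


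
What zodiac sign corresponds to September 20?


Date: September 20
Conventional tropical zodiac dates: Virgo from August 23 onward; Libra starts September 23
September 20 falls within the Virgo range

Virgo


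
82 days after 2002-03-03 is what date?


Start: 2002-03-03, add 82 days
March 2002 has 31 days: 31 - 3 = 28 days to March 31 -> 54 left
April 2002 has 30 days -> 24 left
May 2002: 24 <= 31 -> lands on May 24

Result: 2002-05-24


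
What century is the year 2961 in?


Century = (year - 1) // 100 + 1
= (2961 - 1) // 100 + 1
= 2960 // 100 + 1
= 29 + 1

30th century


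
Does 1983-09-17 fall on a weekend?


Anchor: Jan 1, 1983. With p = 1983 - 1 = 1982: (p + p//4 - p//100 + p//400) mod 7 = (1982 + 495 - 19 + 4) mod 7 = 2462 mod 7 = 5 -> Saturday (Mon=0 ... Sun=6)
Day of year: 260; offset = 259
Weekday index = (5 + 259) mod 7 = 5 -> Saturday
Weekend days: Saturday, Sunday

Yes


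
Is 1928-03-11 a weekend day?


Anchor: Jan 1, 1928. With p = 1928 - 1 = 1927: (p + p//4 - p//100 + p//400) mod 7 = (1927 + 481 - 19 + 4) mod 7 = 2393 mod 7 = 6 -> Sunday (Mon=0 ... Sun=6)
Day of year: 71; offset = 70
Weekday index = (6 + 70) mod 7 = 6 -> Sunday
Weekend days: Saturday, Sunday

Yes


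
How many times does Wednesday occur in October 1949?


October 1949 has 31 days
Anchor: Jan 1, 1949. With p = 1949 - 1 = 1948: (p + p//4 - p//100 + p//400) mod 7 = (1948 + 487 - 19 + 4) mod 7 = 2420 mod 7 = 5 -> Saturday (Mon=0 ... Sun=6)
Days before October (Jan-Sep): 273; October 1 index = (5 + 273) mod 7 = 5 -> Saturday
First Wednesday is October 5
Wednesdays: 5, 12, 19, 26

4 Wednesdays


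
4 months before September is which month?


September is month 9
9 - 4 = 5

May


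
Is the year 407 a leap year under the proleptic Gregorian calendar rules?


Gregorian leap year rule: divisible by 4, but not by 100, unless also by 400.
407 is not divisible by 4 -> not a leap year

No


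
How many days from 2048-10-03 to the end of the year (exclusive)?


Day of year: 277 of 366
Remaining = 366 - 277

89 days


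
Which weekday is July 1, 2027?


Target: July 1, 2027
Anchor: Jan 1, 2027. With p = 2027 - 1 = 2026: (p + p//4 - p//100 + p//400) mod 7 = (2026 + 506 - 20 + 5) mod 7 = 2517 mod 7 = 4 -> Friday (Mon=0 ... Sun=6)
Days before July (Jan-Jun): 181 days
Weekday index = (4 + 181) mod 7 = 3

Thursday


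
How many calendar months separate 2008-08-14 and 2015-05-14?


From August 2008 to May 2015
7 years * 12 = 84 months, minus 3 months = 81

81 months


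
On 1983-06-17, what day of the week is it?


Date: June 17, 1983
Anchor: Jan 1, 1983. With p = 1983 - 1 = 1982: (p + p//4 - p//100 + p//400) mod 7 = (1982 + 495 - 19 + 4) mod 7 = 2462 mod 7 = 5 -> Saturday (Mon=0 ... Sun=6)
Days before June (Jan-May): 151; offset = 151 + 17 - 1 = 167
Weekday index = (5 + 167) mod 7 = 4

Day of the week: Friday


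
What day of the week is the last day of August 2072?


August 2072 has 31 days
Anchor: Jan 1, 2072. With p = 2072 - 1 = 2071: (p + p//4 - p//100 + p//400) mod 7 = (2071 + 517 - 20 + 5) mod 7 = 2573 mod 7 = 4 -> Friday (Mon=0 ... Sun=6)
Days before August (Jan-Jul): 213; August 1 index = (4 + 213) mod 7 = 0 -> Monday
Last day offset: 31 - 1 = 30 days
Weekday index = (0 + 30) mod 7 = 2

Wednesday, August 31


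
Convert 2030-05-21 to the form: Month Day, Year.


ISO 2030-05-21 parses as year=2030, month=05, day=21
Month 5 -> May

May 21, 2030


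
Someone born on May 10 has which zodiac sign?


Date: May 10
Conventional tropical zodiac dates: Taurus from April 20 onward; Gemini starts May 21
May 10 falls within the Taurus range

Taurus


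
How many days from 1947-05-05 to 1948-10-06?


From 1947-05-05 to 1948-10-06
1947-05-05: days before May = 31 + 28 + 31 + 30 = 120 (1947 is not a leap year); day of year = 120 + 5 = 125
1948-10-06: days before October = 31 + 29 + 31 + 30 + 31 + 30 + 31 + 31 + 30 = 274 (1948 is a leap year); day of year = 274 + 6 = 280
Rest of 1947: 365 - 125 = 240
Total = 240 + 280 = 520

520 days


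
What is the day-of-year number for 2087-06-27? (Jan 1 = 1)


Date: June 27, 2087
Days in months 1 through 5: 151
Plus 27 days in June

Day of year: 178


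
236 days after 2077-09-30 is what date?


Start: 2077-09-30, add 236 days
September 30 is the last day of September 2077 -> 236 left
October 2077 has 31 days -> 205 left
November 2077 has 30 days -> 175 left
December 2077 has 31 days -> 144 left
January 2078 has 31 days -> 113 left
February 2078 has 28 days -> 85 left
March 2078 has 31 days -> 54 left
April 2078 has 30 days -> 24 left
May 2078: 24 <= 31 -> lands on May 24

Result: 2078-05-24


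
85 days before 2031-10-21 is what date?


Start: 2031-10-21, subtract 85 days
Back 21 days from October 21 reaches September 30, 2031 -> 64 left
September 2031 has 30 days -> back to August 31, 2031 -> 34 left
August 2031 has 31 days -> back to July 31, 2031 -> 3 left
July 2031: 31 - 3 = 28 -> lands on July 28

Result: 2031-07-28


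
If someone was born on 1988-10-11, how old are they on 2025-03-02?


Birth: 1988-10-11
Reference: 2025-03-02
Year difference: 2025 - 1988 = 37
Birthday not yet reached in 2025, subtract 1

36 years old


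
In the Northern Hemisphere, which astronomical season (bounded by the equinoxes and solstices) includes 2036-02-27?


Date: February 27
Astronomical Winter (approx.; exact equinox/solstice day varies by year): December 21 to March 19
February 27 falls within the Winter window

Winter


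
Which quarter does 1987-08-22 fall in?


Month: August (month 8)
Q1: Jan-Mar, Q2: Apr-Jun, Q3: Jul-Sep, Q4: Oct-Dec

Q3


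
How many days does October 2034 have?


October 2034

31 days


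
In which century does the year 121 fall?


Century = (year - 1) // 100 + 1
= (121 - 1) // 100 + 1
= 120 // 100 + 1
= 1 + 1

2nd century


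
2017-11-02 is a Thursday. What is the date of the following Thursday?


Current: Thursday
Target: Thursday
Days ahead: 7

Next Thursday: 2017-11-09


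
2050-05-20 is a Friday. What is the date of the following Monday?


Current: Friday
Target: Monday
Days ahead: 3

Next Monday: 2050-05-23


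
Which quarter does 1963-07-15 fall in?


Month: July (month 7)
Q1: Jan-Mar, Q2: Apr-Jun, Q3: Jul-Sep, Q4: Oct-Dec

Q3


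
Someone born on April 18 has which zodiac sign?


Date: April 18
Conventional tropical zodiac dates: Aries from March 21 onward; Taurus starts April 20
April 18 falls within the Aries range

Aries


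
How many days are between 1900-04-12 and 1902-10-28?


From 1900-04-12 to 1902-10-28
1900-04-12: days before April = 31 + 28 + 31 = 90 (1900 is not a leap year); day of year = 90 + 12 = 102
1902-10-28: days before October = 31 + 28 + 31 + 30 + 31 + 30 + 31 + 31 + 30 = 273 (1902 is not a leap year); day of year = 273 + 28 = 301
Rest of 1900: 365 - 102 = 263
Full years 1901 (365): 365
Total = 263 + 365 + 301 = 929

929 days


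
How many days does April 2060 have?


April 2060

30 days


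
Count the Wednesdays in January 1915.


January 1915 has 31 days
Anchor: Jan 1, 1915. With p = 1915 - 1 = 1914: (p + p//4 - p//100 + p//400) mod 7 = (1914 + 478 - 19 + 4) mod 7 = 2377 mod 7 = 4 -> Friday (Mon=0 ... Sun=6)
January 1 is the anchor itself -> Friday
First Wednesday is January 6
Wednesdays: 6, 13, 20, 27

4 Wednesdays


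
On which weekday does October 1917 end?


October 1917 has 31 days
Anchor: Jan 1, 1917. With p = 1917 - 1 = 1916: (p + p//4 - p//100 + p//400) mod 7 = (1916 + 479 - 19 + 4) mod 7 = 2380 mod 7 = 0 -> Monday (Mon=0 ... Sun=6)
Days before October (Jan-Sep): 273; October 1 index = (0 + 273) mod 7 = 0 -> Monday
Last day offset: 31 - 1 = 30 days
Weekday index = (0 + 30) mod 7 = 2

Wednesday, October 31


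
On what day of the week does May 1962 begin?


Target: May 1, 1962
Anchor: Jan 1, 1962. With p = 1962 - 1 = 1961: (p + p//4 - p//100 + p//400) mod 7 = (1961 + 490 - 19 + 4) mod 7 = 2436 mod 7 = 0 -> Monday (Mon=0 ... Sun=6)
Days before May (Jan-Apr): 120 days
Weekday index = (0 + 120) mod 7 = 1

Tuesday


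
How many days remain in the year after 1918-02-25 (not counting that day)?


Day of year: 56 of 365
Remaining = 365 - 56

309 days


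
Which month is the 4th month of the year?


Month 4 of 12

April


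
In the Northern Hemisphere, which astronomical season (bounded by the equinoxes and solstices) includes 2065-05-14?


Date: May 14
Astronomical Spring (approx.; exact equinox/solstice day varies by year): March 20 to June 20
May 14 falls within the Spring window

Spring


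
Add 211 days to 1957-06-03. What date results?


Start: 1957-06-03, add 211 days
June 1957 has 30 days: 30 - 3 = 27 days to June 30 -> 184 left
July 1957 has 31 days -> 153 left
August 1957 has 31 days -> 122 left
September 1957 has 30 days -> 92 left
October 1957 has 31 days -> 61 left
November 1957 has 30 days -> 31 left
December 1957: 31 <= 31 -> lands on December 31

Result: 1957-12-31


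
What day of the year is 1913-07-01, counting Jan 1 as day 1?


Date: July 1, 1913
Days in months 1 through 6: 181
Plus 1 days in July

Day of year: 182


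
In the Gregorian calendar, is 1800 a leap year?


Gregorian leap year rule: divisible by 4, but not by 100, unless also by 400.
1800 is divisible by 100 but not 400 -> not a leap year

No


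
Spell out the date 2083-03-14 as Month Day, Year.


ISO 2083-03-14 parses as year=2083, month=03, day=14
Month 3 -> March

March 14, 2083


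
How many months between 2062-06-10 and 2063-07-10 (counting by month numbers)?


From June 2062 to July 2063
1 year * 12 = 12 months, plus 1 month = 13

13 months


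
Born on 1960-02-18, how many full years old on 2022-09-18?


Birth: 1960-02-18
Reference: 2022-09-18
Year difference: 2022 - 1960 = 62

62 years old


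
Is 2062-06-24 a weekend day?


Anchor: Jan 1, 2062. With p = 2062 - 1 = 2061: (p + p//4 - p//100 + p//400) mod 7 = (2061 + 515 - 20 + 5) mod 7 = 2561 mod 7 = 6 -> Sunday (Mon=0 ... Sun=6)
Day of year: 175; offset = 174
Weekday index = (6 + 174) mod 7 = 5 -> Saturday
Weekend days: Saturday, Sunday

Yes


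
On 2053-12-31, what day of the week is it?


Date: December 31, 2053
Anchor: Jan 1, 2053. With p = 2053 - 1 = 2052: (p + p//4 - p//100 + p//400) mod 7 = (2052 + 513 - 20 + 5) mod 7 = 2550 mod 7 = 2 -> Wednesday (Mon=0 ... Sun=6)
Days before December (Jan-Nov): 334; offset = 334 + 31 - 1 = 364
Weekday index = (2 + 364) mod 7 = 2

Day of the week: Wednesday


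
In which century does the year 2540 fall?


Century = (year - 1) // 100 + 1
= (2540 - 1) // 100 + 1
= 2539 // 100 + 1
= 25 + 1

26th century


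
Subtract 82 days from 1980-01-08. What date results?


Start: 1980-01-08, subtract 82 days
Back 8 days from January 8 reaches December 31, 1979 -> 74 left
December 1979 has 31 days -> back to November 30, 1979 -> 43 left
November 1979 has 30 days -> back to October 31, 1979 -> 13 left
October 1979: 31 - 13 = 18 -> lands on October 18

Result: 1979-10-18


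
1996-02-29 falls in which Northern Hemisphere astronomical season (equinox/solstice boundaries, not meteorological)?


Date: February 29
Astronomical Winter (approx.; exact equinox/solstice day varies by year): December 21 to March 19
February 29 falls within the Winter window

Winter


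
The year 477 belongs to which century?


Century = (year - 1) // 100 + 1
= (477 - 1) // 100 + 1
= 476 // 100 + 1
= 4 + 1

5th century


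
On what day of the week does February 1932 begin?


Target: February 1, 1932
Anchor: Jan 1, 1932. With p = 1932 - 1 = 1931: (p + p//4 - p//100 + p//400) mod 7 = (1931 + 482 - 19 + 4) mod 7 = 2398 mod 7 = 4 -> Friday (Mon=0 ... Sun=6)
Days before February (Jan): 31 days
Weekday index = (4 + 31) mod 7 = 0

Monday


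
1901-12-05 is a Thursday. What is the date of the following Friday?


Current: Thursday
Target: Friday
Days ahead: 1

Next Friday: 1901-12-06


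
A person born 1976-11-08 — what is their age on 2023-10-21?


Birth: 1976-11-08
Reference: 2023-10-21
Year difference: 2023 - 1976 = 47
Birthday not yet reached in 2023, subtract 1

46 years old


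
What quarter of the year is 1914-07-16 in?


Month: July (month 7)
Q1: Jan-Mar, Q2: Apr-Jun, Q3: Jul-Sep, Q4: Oct-Dec

Q3


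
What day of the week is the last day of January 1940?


January 1940 has 31 days
Anchor: Jan 1, 1940. With p = 1940 - 1 = 1939: (p + p//4 - p//100 + p//400) mod 7 = (1939 + 484 - 19 + 4) mod 7 = 2408 mod 7 = 0 -> Monday (Mon=0 ... Sun=6)
January 1 is the anchor itself -> Monday
Last day offset: 31 - 1 = 30 days
Weekday index = (0 + 30) mod 7 = 2

Wednesday, January 31


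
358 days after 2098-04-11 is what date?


Start: 2098-04-11, add 358 days
April 2098 has 30 days: 30 - 11 = 19 days to April 30 -> 339 left
May 2098 has 31 days -> 308 left
June 2098 has 30 days -> 278 left
July 2098 has 31 days -> 247 left
August 2098 has 31 days -> 216 left
September 2098 has 30 days -> 186 left
October 2098 has 31 days -> 155 left
November 2098 has 30 days -> 125 left
December 2098 has 31 days -> 94 left
January 2099 has 31 days -> 63 left
February 2099 has 28 days -> 35 left
March 2099 has 31 days -> 4 left
April 2099: 4 <= 30 -> lands on April 4

Result: 2099-04-04


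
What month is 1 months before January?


January is month 1
1 - 1 = 0; wrap: 0 + 12 = 12

December


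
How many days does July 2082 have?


July 2082

31 days


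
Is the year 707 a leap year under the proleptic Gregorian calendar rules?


Gregorian leap year rule: divisible by 4, but not by 100, unless also by 400.
707 is not divisible by 4 -> not a leap year

No


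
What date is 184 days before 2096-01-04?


Start: 2096-01-04, subtract 184 days
Back 4 days from January 4 reaches December 31, 2095 -> 180 left
December 2095 has 31 days -> back to November 30, 2095 -> 149 left
November 2095 has 30 days -> back to October 31, 2095 -> 119 left
October 2095 has 31 days -> back to September 30, 2095 -> 88 left
September 2095 has 30 days -> back to August 31, 2095 -> 58 left
August 2095 has 31 days -> back to July 31, 2095 -> 27 left
July 2095: 31 - 27 = 4 -> lands on July 4

Result: 2095-07-04


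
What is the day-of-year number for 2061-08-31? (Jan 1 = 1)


Date: August 31, 2061
Days in months 1 through 7: 212
Plus 31 days in August

Day of year: 243


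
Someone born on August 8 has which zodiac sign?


Date: August 8
Conventional tropical zodiac dates: Leo from July 23 onward; Virgo starts August 23
August 8 falls within the Leo range

Leo


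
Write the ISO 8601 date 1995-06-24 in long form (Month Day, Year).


ISO 1995-06-24 parses as year=1995, month=06, day=24
Month 6 -> June

June 24, 1995


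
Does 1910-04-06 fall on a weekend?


Anchor: Jan 1, 1910. With p = 1910 - 1 = 1909: (p + p//4 - p//100 + p//400) mod 7 = (1909 + 477 - 19 + 4) mod 7 = 2371 mod 7 = 5 -> Saturday (Mon=0 ... Sun=6)
Day of year: 96; offset = 95
Weekday index = (5 + 95) mod 7 = 2 -> Wednesday
Weekend days: Saturday, Sunday

No


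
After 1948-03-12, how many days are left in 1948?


Day of year: 72 of 366
Remaining = 366 - 72

294 days


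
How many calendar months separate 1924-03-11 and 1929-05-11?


From March 1924 to May 1929
5 years * 12 = 60 months, plus 2 months = 62

62 months


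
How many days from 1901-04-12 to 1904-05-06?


From 1901-04-12 to 1904-05-06
1901-04-12: days before April = 31 + 28 + 31 = 90 (1901 is not a leap year); day of year = 90 + 12 = 102
1904-05-06: days before May = 31 + 29 + 31 + 30 = 121 (1904 is a leap year); day of year = 121 + 6 = 127
Rest of 1901: 365 - 102 = 263
Full years 1902 (365), 1903 (365): 730
Total = 263 + 730 + 127 = 1120

1120 days


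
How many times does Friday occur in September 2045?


September 2045 has 30 days
Anchor: Jan 1, 2045. With p = 2045 - 1 = 2044: (p + p//4 - p//100 + p//400) mod 7 = (2044 + 511 - 20 + 5) mod 7 = 2540 mod 7 = 6 -> Sunday (Mon=0 ... Sun=6)
Days before September (Jan-Aug): 243; September 1 index = (6 + 243) mod 7 = 4 -> Friday
First Friday is September 1
Fridays: 1, 8, 15, 22, 29

5 Fridays


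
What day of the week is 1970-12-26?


Date: December 26, 1970
Anchor: Jan 1, 1970. With p = 1970 - 1 = 1969: (p + p//4 - p//100 + p//400) mod 7 = (1969 + 492 - 19 + 4) mod 7 = 2446 mod 7 = 3 -> Thursday (Mon=0 ... Sun=6)
Days before December (Jan-Nov): 334; offset = 334 + 26 - 1 = 359
Weekday index = (3 + 359) mod 7 = 5

Day of the week: Saturday


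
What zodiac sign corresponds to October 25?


Date: October 25
Conventional tropical zodiac dates: Scorpio from October 23 onward; Sagittarius starts November 22
October 25 falls within the Scorpio range

Scorpio


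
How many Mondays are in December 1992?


December 1992 has 31 days
Anchor: Jan 1, 1992. With p = 1992 - 1 = 1991: (p + p//4 - p//100 + p//400) mod 7 = (1991 + 497 - 19 + 4) mod 7 = 2473 mod 7 = 2 -> Wednesday (Mon=0 ... Sun=6)
Days before December (Jan-Nov): 335; December 1 index = (2 + 335) mod 7 = 1 -> Tuesday
First Monday is December 7
Mondays: 7, 14, 21, 28

4 Mondays


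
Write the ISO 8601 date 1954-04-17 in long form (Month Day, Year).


ISO 1954-04-17 parses as year=1954, month=04, day=17
Month 4 -> April

April 17, 1954


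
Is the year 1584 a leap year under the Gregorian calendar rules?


Gregorian leap year rule: divisible by 4, but not by 100, unless also by 400.
1584 is divisible by 4 but not 100 -> leap year

Yes


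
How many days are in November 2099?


November 2099

30 days


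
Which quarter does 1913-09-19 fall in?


Month: September (month 9)
Q1: Jan-Mar, Q2: Apr-Jun, Q3: Jul-Sep, Q4: Oct-Dec

Q3


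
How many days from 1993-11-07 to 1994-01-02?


From 1993-11-07 to 1994-01-02
1993-11-07: days before November = 31 + 28 + 31 + 30 + 31 + 30 + 31 + 31 + 30 + 31 = 304 (1993 is not a leap year); day of year = 304 + 7 = 311
1994-01-02: day of year = 2
Rest of 1993: 365 - 311 = 54
Total = 54 + 2 = 56

56 days


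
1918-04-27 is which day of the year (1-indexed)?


Date: April 27, 1918
Days in months 1 through 3: 90
Plus 27 days in April

Day of year: 117


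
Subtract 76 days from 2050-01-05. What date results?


Start: 2050-01-05, subtract 76 days
Back 5 days from January 5 reaches December 31, 2049 -> 71 left
December 2049 has 31 days -> back to November 30, 2049 -> 40 left
November 2049 has 30 days -> back to October 31, 2049 -> 10 left
October 2049: 31 - 10 = 21 -> lands on October 21

Result: 2049-10-21


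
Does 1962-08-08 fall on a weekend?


Anchor: Jan 1, 1962. With p = 1962 - 1 = 1961: (p + p//4 - p//100 + p//400) mod 7 = (1961 + 490 - 19 + 4) mod 7 = 2436 mod 7 = 0 -> Monday (Mon=0 ... Sun=6)
Day of year: 220; offset = 219
Weekday index = (0 + 219) mod 7 = 2 -> Wednesday
Weekend days: Saturday, Sunday

No


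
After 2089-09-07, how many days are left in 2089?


Day of year: 250 of 365
Remaining = 365 - 250

115 days


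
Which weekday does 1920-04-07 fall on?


Date: April 7, 1920
Anchor: Jan 1, 1920. With p = 1920 - 1 = 1919: (p + p//4 - p//100 + p//400) mod 7 = (1919 + 479 - 19 + 4) mod 7 = 2383 mod 7 = 3 -> Thursday (Mon=0 ... Sun=6)
Days before April (Jan-Mar): 91; offset = 91 + 7 - 1 = 97
Weekday index = (3 + 97) mod 7 = 2

Day of the week: Wednesday


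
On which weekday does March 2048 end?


March 2048 has 31 days
Anchor: Jan 1, 2048. With p = 2048 - 1 = 2047: (p + p//4 - p//100 + p//400) mod 7 = (2047 + 511 - 20 + 5) mod 7 = 2543 mod 7 = 2 -> Wednesday (Mon=0 ... Sun=6)
Days before March (Jan-Feb): 60; March 1 index = (2 + 60) mod 7 = 6 -> Sunday
Last day offset: 31 - 1 = 30 days
Weekday index = (6 + 30) mod 7 = 1

Tuesday, March 31


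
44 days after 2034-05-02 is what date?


Start: 2034-05-02, add 44 days
May 2034 has 31 days: 31 - 2 = 29 days to May 31 -> 15 left
June 2034: 15 <= 30 -> lands on June 15

Result: 2034-06-15


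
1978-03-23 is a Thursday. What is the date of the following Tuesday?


Current: Thursday
Target: Tuesday
Days ahead: 5

Next Tuesday: 1978-03-28


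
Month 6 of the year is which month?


Month 6 of 12

June


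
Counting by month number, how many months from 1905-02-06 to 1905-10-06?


From February 1905 to October 1905
0 years * 12 = 0 months, plus 8 months = 8

8 months


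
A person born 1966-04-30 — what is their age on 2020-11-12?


Birth: 1966-04-30
Reference: 2020-11-12
Year difference: 2020 - 1966 = 54

54 years old


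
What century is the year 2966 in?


Century = (year - 1) // 100 + 1
= (2966 - 1) // 100 + 1
= 2965 // 100 + 1
= 29 + 1

30th century


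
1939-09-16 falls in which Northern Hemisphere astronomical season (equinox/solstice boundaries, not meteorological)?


Date: September 16
Astronomical Summer (approx.; exact equinox/solstice day varies by year): June 21 to September 21
September 16 falls within the Summer window

Summer


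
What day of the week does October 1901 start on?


Target: October 1, 1901
Anchor: Jan 1, 1901. With p = 1901 - 1 = 1900: (p + p//4 - p//100 + p//400) mod 7 = (1900 + 475 - 19 + 4) mod 7 = 2360 mod 7 = 1 -> Tuesday (Mon=0 ... Sun=6)
Days before October (Jan-Sep): 273 days
Weekday index = (1 + 273) mod 7 = 1

Tuesday


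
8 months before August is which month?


August is month 8
8 - 8 = 0; wrap: 0 + 12 = 12

December


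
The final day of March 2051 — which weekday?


March 2051 has 31 days
Anchor: Jan 1, 2051. With p = 2051 - 1 = 2050: (p + p//4 - p//100 + p//400) mod 7 = (2050 + 512 - 20 + 5) mod 7 = 2547 mod 7 = 6 -> Sunday (Mon=0 ... Sun=6)
Days before March (Jan-Feb): 59; March 1 index = (6 + 59) mod 7 = 2 -> Wednesday
Last day offset: 31 - 1 = 30 days
Weekday index = (2 + 30) mod 7 = 4

Friday, March 31


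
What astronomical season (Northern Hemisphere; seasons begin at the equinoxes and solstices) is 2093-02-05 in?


Date: February 5
Astronomical Winter (approx.; exact equinox/solstice day varies by year): December 21 to March 19
February 5 falls within the Winter window

Winter


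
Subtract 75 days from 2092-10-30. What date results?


Start: 2092-10-30, subtract 75 days
Back 30 days from October 30 reaches September 30, 2092 -> 45 left
September 2092 has 30 days -> back to August 31, 2092 -> 15 left
August 2092: 31 - 15 = 16 -> lands on August 16

Result: 2092-08-16


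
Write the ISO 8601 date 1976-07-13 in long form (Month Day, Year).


ISO 1976-07-13 parses as year=1976, month=07, day=13
Month 7 -> July

July 13, 1976


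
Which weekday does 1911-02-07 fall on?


Date: February 7, 1911
Anchor: Jan 1, 1911. With p = 1911 - 1 = 1910: (p + p//4 - p//100 + p//400) mod 7 = (1910 + 477 - 19 + 4) mod 7 = 2372 mod 7 = 6 -> Sunday (Mon=0 ... Sun=6)
Days before February (Jan): 31; offset = 31 + 7 - 1 = 37
Weekday index = (6 + 37) mod 7 = 1

Day of the week: Tuesday


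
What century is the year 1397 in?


Century = (year - 1) // 100 + 1
= (1397 - 1) // 100 + 1
= 1396 // 100 + 1
= 13 + 1

14th century


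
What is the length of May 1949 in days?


May 1949

31 days


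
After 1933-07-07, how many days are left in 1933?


Day of year: 188 of 365
Remaining = 365 - 188

177 days


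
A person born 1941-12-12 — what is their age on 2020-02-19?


Birth: 1941-12-12
Reference: 2020-02-19
Year difference: 2020 - 1941 = 79
Birthday not yet reached in 2020, subtract 1

78 years old


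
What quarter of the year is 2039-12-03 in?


Month: December (month 12)
Q1: Jan-Mar, Q2: Apr-Jun, Q3: Jul-Sep, Q4: Oct-Dec

Q4


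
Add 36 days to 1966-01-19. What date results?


Start: 1966-01-19, add 36 days
January 1966 has 31 days: 31 - 19 = 12 days to January 31 -> 24 left
February 1966: 24 <= 28 -> lands on February 24

Result: 1966-02-24


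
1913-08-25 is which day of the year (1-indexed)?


Date: August 25, 1913
Days in months 1 through 7: 212
Plus 25 days in August

Day of year: 237


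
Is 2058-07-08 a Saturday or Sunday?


Anchor: Jan 1, 2058. With p = 2058 - 1 = 2057: (p + p//4 - p//100 + p//400) mod 7 = (2057 + 514 - 20 + 5) mod 7 = 2556 mod 7 = 1 -> Tuesday (Mon=0 ... Sun=6)
Day of year: 189; offset = 188
Weekday index = (1 + 188) mod 7 = 0 -> Monday
Weekend days: Saturday, Sunday

No


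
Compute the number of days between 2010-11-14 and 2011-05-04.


From 2010-11-14 to 2011-05-04
2010-11-14: days before November = 31 + 28 + 31 + 30 + 31 + 30 + 31 + 31 + 30 + 31 = 304 (2010 is not a leap year); day of year = 304 + 14 = 318
2011-05-04: days before May = 31 + 28 + 31 + 30 = 120 (2011 is not a leap year); day of year = 120 + 4 = 124
Rest of 2010: 365 - 318 = 47
Total = 47 + 124 = 171

171 days


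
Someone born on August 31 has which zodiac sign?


Date: August 31
Conventional tropical zodiac dates: Virgo from August 23 onward; Libra starts September 23
August 31 falls within the Virgo range

Virgo


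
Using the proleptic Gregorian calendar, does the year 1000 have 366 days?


Gregorian leap year rule: divisible by 4, but not by 100, unless also by 400.
1000 is divisible by 100 but not 400 -> not a leap year

No


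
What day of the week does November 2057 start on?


Target: November 1, 2057
Anchor: Jan 1, 2057. With p = 2057 - 1 = 2056: (p + p//4 - p//100 + p//400) mod 7 = (2056 + 514 - 20 + 5) mod 7 = 2555 mod 7 = 0 -> Monday (Mon=0 ... Sun=6)
Days before November (Jan-Oct): 304 days
Weekday index = (0 + 304) mod 7 = 3

Thursday


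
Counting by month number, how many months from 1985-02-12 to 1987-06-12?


From February 1985 to June 1987
2 years * 12 = 24 months, plus 4 months = 28

28 months


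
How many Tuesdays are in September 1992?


September 1992 has 30 days
Anchor: Jan 1, 1992. With p = 1992 - 1 = 1991: (p + p//4 - p//100 + p//400) mod 7 = (1991 + 497 - 19 + 4) mod 7 = 2473 mod 7 = 2 -> Wednesday (Mon=0 ... Sun=6)
Days before September (Jan-Aug): 244; September 1 index = (2 + 244) mod 7 = 1 -> Tuesday
First Tuesday is September 1
Tuesdays: 1, 8, 15, 22, 29

5 Tuesdays


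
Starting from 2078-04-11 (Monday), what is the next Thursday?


Current: Monday
Target: Thursday
Days ahead: 3

Next Thursday: 2078-04-14


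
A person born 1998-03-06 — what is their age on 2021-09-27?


Birth: 1998-03-06
Reference: 2021-09-27
Year difference: 2021 - 1998 = 23

23 years old


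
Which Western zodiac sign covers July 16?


Date: July 16
Conventional tropical zodiac dates: Cancer from June 21 onward; Leo starts July 23
July 16 falls within the Cancer range

Cancer


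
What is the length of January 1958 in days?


January 1958

31 days


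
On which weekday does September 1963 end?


September 1963 has 30 days
Anchor: Jan 1, 1963. With p = 1963 - 1 = 1962: (p + p//4 - p//100 + p//400) mod 7 = (1962 + 490 - 19 + 4) mod 7 = 2437 mod 7 = 1 -> Tuesday (Mon=0 ... Sun=6)
Days before September (Jan-Aug): 243; September 1 index = (1 + 243) mod 7 = 6 -> Sunday
Last day offset: 30 - 1 = 29 days
Weekday index = (6 + 29) mod 7 = 0

Monday, September 30


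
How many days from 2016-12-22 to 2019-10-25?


From 2016-12-22 to 2019-10-25
2016-12-22: days before December = 31 + 29 + 31 + 30 + 31 + 30 + 31 + 31 + 30 + 31 + 30 = 335 (2016 is a leap year); day of year = 335 + 22 = 357
2019-10-25: days before October = 31 + 28 + 31 + 30 + 31 + 30 + 31 + 31 + 30 = 273 (2019 is not a leap year); day of year = 273 + 25 = 298
Rest of 2016: 366 - 357 = 9
Full years 2017 (365), 2018 (365): 730
Total = 9 + 730 + 298 = 1037

1037 days


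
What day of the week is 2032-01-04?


Date: January 4, 2032
Anchor: Jan 1, 2032. With p = 2032 - 1 = 2031: (p + p//4 - p//100 + p//400) mod 7 = (2031 + 507 - 20 + 5) mod 7 = 2523 mod 7 = 3 -> Thursday (Mon=0 ... Sun=6)
Days into year = 4 - 1 = 3
Weekday index = (3 + 3) mod 7 = 6

Day of the week: Sunday


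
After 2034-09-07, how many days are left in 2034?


Day of year: 250 of 365
Remaining = 365 - 250

115 days


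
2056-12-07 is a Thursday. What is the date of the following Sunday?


Current: Thursday
Target: Sunday
Days ahead: 3

Next Sunday: 2056-12-10


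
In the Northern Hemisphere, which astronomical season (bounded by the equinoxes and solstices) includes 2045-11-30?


Date: November 30
Astronomical Autumn (approx.; exact equinox/solstice day varies by year): September 22 to December 20
November 30 falls within the Autumn window

Autumn


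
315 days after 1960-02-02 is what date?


Start: 1960-02-02, add 315 days
February 1960 has 29 days: 29 - 2 = 27 days to February 29 -> 288 left
March 1960 has 31 days -> 257 left
April 1960 has 30 days -> 227 left
May 1960 has 31 days -> 196 left
June 1960 has 30 days -> 166 left
July 1960 has 31 days -> 135 left
August 1960 has 31 days -> 104 left
September 1960 has 30 days -> 74 left
October 1960 has 31 days -> 43 left
November 1960 has 30 days -> 13 left
December 1960: 13 <= 31 -> lands on December 13

Result: 1960-12-13


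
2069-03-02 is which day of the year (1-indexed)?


Date: March 2, 2069
Days in months 1 through 2: 59
Plus 2 days in March

Day of year: 61


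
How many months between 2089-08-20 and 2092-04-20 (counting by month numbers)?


From August 2089 to April 2092
3 years * 12 = 36 months, minus 4 months = 32

32 months


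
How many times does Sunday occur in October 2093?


October 2093 has 31 days
Anchor: Jan 1, 2093. With p = 2093 - 1 = 2092: (p + p//4 - p//100 + p//400) mod 7 = (2092 + 523 - 20 + 5) mod 7 = 2600 mod 7 = 3 -> Thursday (Mon=0 ... Sun=6)
Days before October (Jan-Sep): 273; October 1 index = (3 + 273) mod 7 = 3 -> Thursday
First Sunday is October 4
Sundays: 4, 11, 18, 25

4 Sundays


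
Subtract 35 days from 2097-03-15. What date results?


Start: 2097-03-15, subtract 35 days
Back 15 days from March 15 reaches February 28, 2097 -> 20 left
February 2097: 28 - 20 = 8 -> lands on February 8

Result: 2097-02-08


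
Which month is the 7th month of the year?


Month 7 of 12

July


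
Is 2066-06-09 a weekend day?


Anchor: Jan 1, 2066. With p = 2066 - 1 = 2065: (p + p//4 - p//100 + p//400) mod 7 = (2065 + 516 - 20 + 5) mod 7 = 2566 mod 7 = 4 -> Friday (Mon=0 ... Sun=6)
Day of year: 160; offset = 159
Weekday index = (4 + 159) mod 7 = 2 -> Wednesday
Weekend days: Saturday, Sunday

No


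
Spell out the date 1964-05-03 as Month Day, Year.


ISO 1964-05-03 parses as year=1964, month=05, day=03
Month 5 -> May

May 3, 1964


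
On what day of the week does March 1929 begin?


Target: March 1, 1929
Anchor: Jan 1, 1929. With p = 1929 - 1 = 1928: (p + p//4 - p//100 + p//400) mod 7 = (1928 + 482 - 19 + 4) mod 7 = 2395 mod 7 = 1 -> Tuesday (Mon=0 ... Sun=6)
Days before March (Jan-Feb): 59 days
Weekday index = (1 + 59) mod 7 = 4

Friday


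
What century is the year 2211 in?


Century = (year - 1) // 100 + 1
= (2211 - 1) // 100 + 1
= 2210 // 100 + 1
= 22 + 1

23rd century


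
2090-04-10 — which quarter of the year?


Month: April (month 4)
Q1: Jan-Mar, Q2: Apr-Jun, Q3: Jul-Sep, Q4: Oct-Dec

Q2


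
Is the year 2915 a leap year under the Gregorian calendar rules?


Gregorian leap year rule: divisible by 4, but not by 100, unless also by 400.
2915 is not divisible by 4 -> not a leap year

No


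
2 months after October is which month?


October is month 10
10 + 2 = 12

December


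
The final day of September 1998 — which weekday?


September 1998 has 30 days
Anchor: Jan 1, 1998. With p = 1998 - 1 = 1997: (p + p//4 - p//100 + p//400) mod 7 = (1997 + 499 - 19 + 4) mod 7 = 2481 mod 7 = 3 -> Thursday (Mon=0 ... Sun=6)
Days before September (Jan-Aug): 243; September 1 index = (3 + 243) mod 7 = 1 -> Tuesday
Last day offset: 30 - 1 = 29 days
Weekday index = (1 + 29) mod 7 = 2

Wednesday, September 30


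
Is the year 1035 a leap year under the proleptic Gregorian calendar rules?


Gregorian leap year rule: divisible by 4, but not by 100, unless also by 400.
1035 is not divisible by 4 -> not a leap year

No


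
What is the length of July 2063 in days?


July 2063

31 days


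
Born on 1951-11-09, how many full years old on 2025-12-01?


Birth: 1951-11-09
Reference: 2025-12-01
Year difference: 2025 - 1951 = 74

74 years old


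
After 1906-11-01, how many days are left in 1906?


Day of year: 305 of 365
Remaining = 365 - 305

60 days


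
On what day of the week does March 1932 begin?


Target: March 1, 1932
Anchor: Jan 1, 1932. With p = 1932 - 1 = 1931: (p + p//4 - p//100 + p//400) mod 7 = (1931 + 482 - 19 + 4) mod 7 = 2398 mod 7 = 4 -> Friday (Mon=0 ... Sun=6)
Days before March (Jan-Feb): 60 days
Weekday index = (4 + 60) mod 7 = 1

Tuesday


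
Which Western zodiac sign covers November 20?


Date: November 20
Conventional tropical zodiac dates: Scorpio from October 23 onward; Sagittarius starts November 22
November 20 falls within the Scorpio range

Scorpio


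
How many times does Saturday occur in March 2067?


March 2067 has 31 days
Anchor: Jan 1, 2067. With p = 2067 - 1 = 2066: (p + p//4 - p//100 + p//400) mod 7 = (2066 + 516 - 20 + 5) mod 7 = 2567 mod 7 = 5 -> Saturday (Mon=0 ... Sun=6)
Days before March (Jan-Feb): 59; March 1 index = (5 + 59) mod 7 = 1 -> Tuesday
First Saturday is March 5
Saturdays: 5, 12, 19, 26

4 Saturdays


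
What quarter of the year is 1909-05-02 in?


Month: May (month 5)
Q1: Jan-Mar, Q2: Apr-Jun, Q3: Jul-Sep, Q4: Oct-Dec

Q2


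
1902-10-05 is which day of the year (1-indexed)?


Date: October 5, 1902
Days in months 1 through 9: 273
Plus 5 days in October

Day of year: 278


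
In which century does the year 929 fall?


Century = (year - 1) // 100 + 1
= (929 - 1) // 100 + 1
= 928 // 100 + 1
= 9 + 1

10th century


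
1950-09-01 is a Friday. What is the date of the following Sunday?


Current: Friday
Target: Sunday
Days ahead: 2

Next Sunday: 1950-09-03


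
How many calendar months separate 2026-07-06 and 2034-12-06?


From July 2026 to December 2034
8 years * 12 = 96 months, plus 5 months = 101

101 months


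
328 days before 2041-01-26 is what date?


Start: 2041-01-26, subtract 328 days
Back 26 days from January 26 reaches December 31, 2040 -> 302 left
December 2040 has 31 days -> back to November 30, 2040 -> 271 left
November 2040 has 30 days -> back to October 31, 2040 -> 241 left
October 2040 has 31 days -> back to September 30, 2040 -> 210 left
September 2040 has 30 days -> back to August 31, 2040 -> 180 left
August 2040 has 31 days -> back to July 31, 2040 -> 149 left
July 2040 has 31 days -> back to June 30, 2040 -> 118 left
June 2040 has 30 days -> back to May 31, 2040 -> 88 left
May 2040 has 31 days -> back to April 30, 2040 -> 57 left
April 2040 has 30 days -> back to March 31, 2040 -> 27 left
March 2040: 31 - 27 = 4 -> lands on March 4

Result: 2040-03-04


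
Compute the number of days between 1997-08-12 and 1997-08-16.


From 1997-08-12 to 1997-08-16
1997-08-12: days before August = 31 + 28 + 31 + 30 + 31 + 30 + 31 = 212 (1997 is not a leap year); day of year = 212 + 12 = 224
1997-08-16: days before August = 31 + 28 + 31 + 30 + 31 + 30 + 31 = 212 (1997 is not a leap year); day of year = 212 + 16 = 228
Same year: 228 - 224 = 4

4 days


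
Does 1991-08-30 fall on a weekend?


Anchor: Jan 1, 1991. With p = 1991 - 1 = 1990: (p + p//4 - p//100 + p//400) mod 7 = (1990 + 497 - 19 + 4) mod 7 = 2472 mod 7 = 1 -> Tuesday (Mon=0 ... Sun=6)
Day of year: 242; offset = 241
Weekday index = (1 + 241) mod 7 = 4 -> Friday
Weekend days: Saturday, Sunday

No


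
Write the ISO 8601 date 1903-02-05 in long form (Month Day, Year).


ISO 1903-02-05 parses as year=1903, month=02, day=05
Month 2 -> February

February 5, 1903


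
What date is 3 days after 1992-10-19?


Start: 1992-10-19, add 3 days
October 1992 has 31 days; 19 + 3 = 22 stays within October

Result: 1992-10-22


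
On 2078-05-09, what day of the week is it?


Date: May 9, 2078
Anchor: Jan 1, 2078. With p = 2078 - 1 = 2077: (p + p//4 - p//100 + p//400) mod 7 = (2077 + 519 - 20 + 5) mod 7 = 2581 mod 7 = 5 -> Saturday (Mon=0 ... Sun=6)
Days before May (Jan-Apr): 120; offset = 120 + 9 - 1 = 128
Weekday index = (5 + 128) mod 7 = 0

Day of the week: Monday


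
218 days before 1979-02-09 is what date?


Start: 1979-02-09, subtract 218 days
Back 9 days from February 9 reaches January 31, 1979 -> 209 left
January 1979 has 31 days -> back to December 31, 1978 -> 178 left
December 1978 has 31 days -> back to November 30, 1978 -> 147 left
November 1978 has 30 days -> back to October 31, 1978 -> 117 left
October 1978 has 31 days -> back to September 30, 1978 -> 86 left
September 1978 has 30 days -> back to August 31, 1978 -> 56 left
August 1978 has 31 days -> back to July 31, 1978 -> 25 left
July 1978: 31 - 25 = 6 -> lands on July 6

Result: 1978-07-06


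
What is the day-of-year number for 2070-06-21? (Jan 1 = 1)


Date: June 21, 2070
Days in months 1 through 5: 151
Plus 21 days in June

Day of year: 172


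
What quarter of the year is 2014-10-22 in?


Month: October (month 10)
Q1: Jan-Mar, Q2: Apr-Jun, Q3: Jul-Sep, Q4: Oct-Dec

Q4


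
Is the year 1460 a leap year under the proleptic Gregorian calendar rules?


Gregorian leap year rule: divisible by 4, but not by 100, unless also by 400.
1460 is divisible by 4 but not 100 -> leap year

Yes


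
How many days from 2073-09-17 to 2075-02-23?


From 2073-09-17 to 2075-02-23
2073-09-17: days before September = 31 + 28 + 31 + 30 + 31 + 30 + 31 + 31 = 243 (2073 is not a leap year); day of year = 243 + 17 = 260
2075-02-23: days before February = 31; day of year = 31 + 23 = 54
Rest of 2073: 365 - 260 = 105
Full years 2074 (365): 365
Total = 105 + 365 + 54 = 524

524 days


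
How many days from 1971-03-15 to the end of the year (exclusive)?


Day of year: 74 of 365
Remaining = 365 - 74

291 days


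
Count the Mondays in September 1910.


September 1910 has 30 days
Anchor: Jan 1, 1910. With p = 1910 - 1 = 1909: (p + p//4 - p//100 + p//400) mod 7 = (1909 + 477 - 19 + 4) mod 7 = 2371 mod 7 = 5 -> Saturday (Mon=0 ... Sun=6)
Days before September (Jan-Aug): 243; September 1 index = (5 + 243) mod 7 = 3 -> Thursday
First Monday is September 5
Mondays: 5, 12, 19, 26

4 Mondays


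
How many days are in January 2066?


January 2066

31 days


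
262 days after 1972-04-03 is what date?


Start: 1972-04-03, add 262 days
April 1972 has 30 days: 30 - 3 = 27 days to April 30 -> 235 left
May 1972 has 31 days -> 204 left
June 1972 has 30 days -> 174 left
July 1972 has 31 days -> 143 left
August 1972 has 31 days -> 112 left
September 1972 has 30 days -> 82 left
October 1972 has 31 days -> 51 left
November 1972 has 30 days -> 21 left
December 1972: 21 <= 31 -> lands on December 21

Result: 1972-12-21


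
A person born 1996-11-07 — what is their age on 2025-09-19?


Birth: 1996-11-07
Reference: 2025-09-19
Year difference: 2025 - 1996 = 29
Birthday not yet reached in 2025, subtract 1

28 years old


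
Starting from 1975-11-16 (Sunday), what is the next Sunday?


Current: Sunday
Target: Sunday
Days ahead: 7

Next Sunday: 1975-11-23


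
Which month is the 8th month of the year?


Month 8 of 12

August


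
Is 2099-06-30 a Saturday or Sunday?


Anchor: Jan 1, 2099. With p = 2099 - 1 = 2098: (p + p//4 - p//100 + p//400) mod 7 = (2098 + 524 - 20 + 5) mod 7 = 2607 mod 7 = 3 -> Thursday (Mon=0 ... Sun=6)
Day of year: 181; offset = 180
Weekday index = (3 + 180) mod 7 = 1 -> Tuesday
Weekend days: Saturday, Sunday

No
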